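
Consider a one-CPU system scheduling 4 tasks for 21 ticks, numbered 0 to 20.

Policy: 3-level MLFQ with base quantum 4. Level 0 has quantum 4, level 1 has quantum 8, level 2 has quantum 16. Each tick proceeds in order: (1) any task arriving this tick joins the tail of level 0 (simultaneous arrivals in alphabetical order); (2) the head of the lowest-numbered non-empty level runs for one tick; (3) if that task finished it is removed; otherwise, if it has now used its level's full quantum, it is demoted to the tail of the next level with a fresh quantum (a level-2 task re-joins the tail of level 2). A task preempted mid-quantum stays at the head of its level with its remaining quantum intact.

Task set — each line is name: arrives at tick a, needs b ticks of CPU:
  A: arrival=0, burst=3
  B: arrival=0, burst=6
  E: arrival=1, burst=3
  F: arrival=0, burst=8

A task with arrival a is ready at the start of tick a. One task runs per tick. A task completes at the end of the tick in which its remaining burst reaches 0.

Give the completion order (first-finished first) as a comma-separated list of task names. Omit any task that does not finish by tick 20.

completion order = A, E, B, F

t=0: L0/L1/L2 = ABF/-/- → run A
t=1: L0/L1/L2 = ABFE/-/- → run A
t=2: L0/L1/L2 = ABFE/-/- → run A
t=3: L0/L1/L2 = BFE/-/- → run B
t=4: L0/L1/L2 = BFE/-/- → run B
t=5: L0/L1/L2 = BFE/-/- → run B
t=6: L0/L1/L2 = BFE/-/- → run B
t=7: L0/L1/L2 = FE/B/- → run F
t=8: L0/L1/L2 = FE/B/- → run F
t=9: L0/L1/L2 = FE/B/- → run F
t=10: L0/L1/L2 = FE/B/- → run F
t=11: L0/L1/L2 = E/BF/- → run E
t=12: L0/L1/L2 = E/BF/- → run E
t=13: L0/L1/L2 = E/BF/- → run E
t=14: L0/L1/L2 = -/BF/- → run B
t=15: L0/L1/L2 = -/BF/- → run B
t=16: L0/L1/L2 = -/F/- → run F
t=17: L0/L1/L2 = -/F/- → run F
t=18: L0/L1/L2 = -/F/- → run F
t=19: L0/L1/L2 = -/F/- → run F
t=20: (idle)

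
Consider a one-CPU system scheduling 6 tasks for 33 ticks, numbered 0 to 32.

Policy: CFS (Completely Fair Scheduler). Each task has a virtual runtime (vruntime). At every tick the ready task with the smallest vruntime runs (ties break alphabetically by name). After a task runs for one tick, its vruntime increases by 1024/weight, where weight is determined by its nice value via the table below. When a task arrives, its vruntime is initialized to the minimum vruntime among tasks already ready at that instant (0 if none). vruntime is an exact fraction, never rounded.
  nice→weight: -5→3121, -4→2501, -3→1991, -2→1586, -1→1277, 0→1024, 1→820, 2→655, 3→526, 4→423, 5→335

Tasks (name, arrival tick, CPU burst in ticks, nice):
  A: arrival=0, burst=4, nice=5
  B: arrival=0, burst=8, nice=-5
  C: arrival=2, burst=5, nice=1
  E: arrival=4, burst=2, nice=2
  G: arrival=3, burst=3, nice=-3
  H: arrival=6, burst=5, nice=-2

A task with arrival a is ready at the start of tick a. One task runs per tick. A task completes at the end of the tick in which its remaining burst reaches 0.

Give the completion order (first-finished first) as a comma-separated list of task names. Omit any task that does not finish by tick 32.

t=0: vr[A=0 B=0] → run A
t=1: vr[A=1024/335 B=0] → run B
t=2: vr[A=1024/335 B=1024/3121 C=1024/3121] → run B
t=3: vr[A=1024/335 B=2048/3121 C=1024/3121 G=1024/3121] → run C
t=4: vr[A=1024/335 B=2048/3121 C=1008896/639805 E=1024/3121 G=1024/3121] → run E
t=5: vr[A=1024/335 B=2048/3121 C=1008896/639805 E=3866624/2044255 G=1024/3121] → run G
t=6: vr[A=1024/335 B=2048/3121 C=1008896/639805 E=3866624/2044255 G=5234688/6213911 H=2048/3121] → run B
t=7: vr[A=1024/335 B=3072/3121 C=1008896/639805 E=3866624/2044255 G=5234688/6213911 H=2048/3121] → run H
t=8: vr[A=1024/335 B=3072/3121 C=1008896/639805 E=3866624/2044255 G=5234688/6213911 H=3222016/2474953] → run G
t=9: vr[A=1024/335 B=3072/3121 C=1008896/639805 E=3866624/2044255 G=8430592/6213911 H=3222016/2474953] → run B
t=10: vr[A=1024/335 B=4096/3121 C=1008896/639805 E=3866624/2044255 G=8430592/6213911 H=3222016/2474953] → run H
t=11: vr[A=1024/335 B=4096/3121 C=1008896/639805 E=3866624/2044255 G=8430592/6213911 H=4819968/2474953] → run B
t=12: vr[A=1024/335 B=5120/3121 C=1008896/639805 E=3866624/2044255 G=8430592/6213911 H=4819968/2474953] → run G
t=13: vr[A=1024/335 B=5120/3121 C=1008896/639805 E=3866624/2044255 H=4819968/2474953] → run C
t=14: vr[A=1024/335 B=5120/3121 C=1807872/639805 E=3866624/2044255 H=4819968/2474953] → run B
t=15: vr[A=1024/335 B=6144/3121 C=1807872/639805 E=3866624/2044255 H=4819968/2474953] → run E
t=16: vr[A=1024/335 B=6144/3121 C=1807872/639805 H=4819968/2474953] → run H
t=17: vr[A=1024/335 B=6144/3121 C=1807872/639805 H=6417920/2474953] → run B
t=18: vr[A=1024/335 B=7168/3121 C=1807872/639805 H=6417920/2474953] → run B
t=19: vr[A=1024/335 C=1807872/639805 H=6417920/2474953] → run H
t=20: vr[A=1024/335 C=1807872/639805 H=8015872/2474953] → run C
t=21: vr[A=1024/335 C=2606848/639805 H=8015872/2474953] → run A
t=22: vr[A=2048/335 C=2606848/639805 H=8015872/2474953] → run H
t=23: vr[A=2048/335 C=2606848/639805] → run C
t=24: vr[A=2048/335 C=3405824/639805] → run C
t=25: vr[A=2048/335] → run A
t=26: vr[A=3072/335] → run A
t=27: (idle)
t=28: (idle)
t=29: (idle)
t=30: (idle)
t=31: (idle)
t=32: (idle)

completion order = G, E, B, H, C, A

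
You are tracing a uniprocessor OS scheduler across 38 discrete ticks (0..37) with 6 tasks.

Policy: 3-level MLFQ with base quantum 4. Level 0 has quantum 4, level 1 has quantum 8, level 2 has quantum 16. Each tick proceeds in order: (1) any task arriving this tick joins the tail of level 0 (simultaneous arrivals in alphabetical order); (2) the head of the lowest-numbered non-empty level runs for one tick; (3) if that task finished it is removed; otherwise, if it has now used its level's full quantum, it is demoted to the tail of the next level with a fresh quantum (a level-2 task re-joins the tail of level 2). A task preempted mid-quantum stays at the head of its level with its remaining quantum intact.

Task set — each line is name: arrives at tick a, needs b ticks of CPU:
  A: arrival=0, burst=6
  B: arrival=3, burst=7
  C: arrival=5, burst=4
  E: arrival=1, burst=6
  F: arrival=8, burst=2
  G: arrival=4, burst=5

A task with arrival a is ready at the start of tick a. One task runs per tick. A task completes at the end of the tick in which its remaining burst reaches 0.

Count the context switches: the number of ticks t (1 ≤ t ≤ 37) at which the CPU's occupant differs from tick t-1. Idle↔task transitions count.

context switches = 10

t=0: L0/L1/L2 = A/-/- → run A
t=1: L0/L1/L2 = AE/-/- → run A
t=2: L0/L1/L2 = AE/-/- → run A
t=3: L0/L1/L2 = AEB/-/- → run A
t=4: L0/L1/L2 = EBG/A/- → run E
t=5: L0/L1/L2 = EBGC/A/- → run E
t=6: L0/L1/L2 = EBGC/A/- → run E
t=7: L0/L1/L2 = EBGC/A/- → run E
t=8: L0/L1/L2 = BGCF/AE/- → run B
t=9: L0/L1/L2 = BGCF/AE/- → run B
t=10: L0/L1/L2 = BGCF/AE/- → run B
t=11: L0/L1/L2 = BGCF/AE/- → run B
t=12: L0/L1/L2 = GCF/AEB/- → run G
t=13: L0/L1/L2 = GCF/AEB/- → run G
t=14: L0/L1/L2 = GCF/AEB/- → run G
t=15: L0/L1/L2 = GCF/AEB/- → run G
t=16: L0/L1/L2 = CF/AEBG/- → run C
t=17: L0/L1/L2 = CF/AEBG/- → run C
t=18: L0/L1/L2 = CF/AEBG/- → run C
t=19: L0/L1/L2 = CF/AEBG/- → run C
t=20: L0/L1/L2 = F/AEBG/- → run F
t=21: L0/L1/L2 = F/AEBG/- → run F
t=22: L0/L1/L2 = -/AEBG/- → run A
t=23: L0/L1/L2 = -/AEBG/- → run A
t=24: L0/L1/L2 = -/EBG/- → run E
t=25: L0/L1/L2 = -/EBG/- → run E
t=26: L0/L1/L2 = -/BG/- → run B
t=27: L0/L1/L2 = -/BG/- → run B
t=28: L0/L1/L2 = -/BG/- → run B
t=29: L0/L1/L2 = -/G/- → run G
t=30: (idle)
t=31: (idle)
t=32: (idle)
t=33: (idle)
t=34: (idle)
t=35: (idle)
t=36: (idle)
t=37: (idle)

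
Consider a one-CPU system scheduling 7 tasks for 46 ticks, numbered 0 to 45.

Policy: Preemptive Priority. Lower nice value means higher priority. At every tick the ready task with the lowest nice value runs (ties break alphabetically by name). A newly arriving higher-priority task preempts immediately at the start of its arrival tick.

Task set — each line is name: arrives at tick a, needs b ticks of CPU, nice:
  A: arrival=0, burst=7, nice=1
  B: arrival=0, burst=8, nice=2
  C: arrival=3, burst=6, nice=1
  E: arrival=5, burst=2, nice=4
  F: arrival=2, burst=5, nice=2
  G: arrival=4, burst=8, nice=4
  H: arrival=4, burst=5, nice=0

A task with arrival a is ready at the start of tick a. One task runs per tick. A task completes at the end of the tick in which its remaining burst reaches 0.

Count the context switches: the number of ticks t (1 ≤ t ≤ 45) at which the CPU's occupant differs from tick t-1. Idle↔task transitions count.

t=0: ready={A,B} → run A
t=1: ready={A,B} → run A
t=2: ready={A,B,F} → run A
t=3: ready={A,B,C,F} → run A
t=4: ready={A,B,C,F,G,H} → run H
t=5: ready={A,B,C,E,F,G,H} → run H
t=6: ready={A,B,C,E,F,G,H} → run H
t=7: ready={A,B,C,E,F,G,H} → run H
t=8: ready={A,B,C,E,F,G,H} → run H
t=9: ready={A,B,C,E,F,G} → run A
t=10: ready={A,B,C,E,F,G} → run A
t=11: ready={A,B,C,E,F,G} → run A
t=12: ready={B,C,E,F,G} → run C
t=13: ready={B,C,E,F,G} → run C
t=14: ready={B,C,E,F,G} → run C
t=15: ready={B,C,E,F,G} → run C
t=16: ready={B,C,E,F,G} → run C
t=17: ready={B,C,E,F,G} → run C
t=18: ready={B,E,F,G} → run B
t=19: ready={B,E,F,G} → run B
t=20: ready={B,E,F,G} → run B
t=21: ready={B,E,F,G} → run B
t=22: ready={B,E,F,G} → run B
t=23: ready={B,E,F,G} → run B
t=24: ready={B,E,F,G} → run B
t=25: ready={B,E,F,G} → run B
t=26: ready={E,F,G} → run F
t=27: ready={E,F,G} → run F
t=28: ready={E,F,G} → run F
t=29: ready={E,F,G} → run F
t=30: ready={E,F,G} → run F
t=31: ready={E,G} → run E
t=32: ready={E,G} → run E
t=33: ready={G} → run G
t=34: ready={G} → run G
t=35: ready={G} → run G
t=36: ready={G} → run G
t=37: ready={G} → run G
t=38: ready={G} → run G
t=39: ready={G} → run G
t=40: ready={G} → run G
t=41: (idle)
t=42: (idle)
t=43: (idle)
t=44: (idle)
t=45: (idle)

context switches = 8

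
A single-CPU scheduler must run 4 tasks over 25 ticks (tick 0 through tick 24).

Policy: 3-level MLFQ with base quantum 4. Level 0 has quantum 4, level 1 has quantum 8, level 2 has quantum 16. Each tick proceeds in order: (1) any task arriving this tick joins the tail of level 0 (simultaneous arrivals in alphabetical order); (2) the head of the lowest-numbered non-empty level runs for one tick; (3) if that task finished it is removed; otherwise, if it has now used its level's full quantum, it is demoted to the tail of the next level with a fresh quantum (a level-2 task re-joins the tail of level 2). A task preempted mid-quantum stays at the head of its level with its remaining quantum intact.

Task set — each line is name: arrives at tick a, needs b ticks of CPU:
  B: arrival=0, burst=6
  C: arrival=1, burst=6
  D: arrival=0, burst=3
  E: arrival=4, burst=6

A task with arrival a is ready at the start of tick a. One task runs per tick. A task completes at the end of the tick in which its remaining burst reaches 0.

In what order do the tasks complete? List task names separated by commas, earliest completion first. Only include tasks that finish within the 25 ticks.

completion order = D, B, C, E

t=0: L0/L1/L2 = BD/-/- → run B
t=1: L0/L1/L2 = BDC/-/- → run B
t=2: L0/L1/L2 = BDC/-/- → run B
t=3: L0/L1/L2 = BDC/-/- → run B
t=4: L0/L1/L2 = DCE/B/- → run D
t=5: L0/L1/L2 = DCE/B/- → run D
t=6: L0/L1/L2 = DCE/B/- → run D
t=7: L0/L1/L2 = CE/B/- → run C
t=8: L0/L1/L2 = CE/B/- → run C
t=9: L0/L1/L2 = CE/B/- → run C
t=10: L0/L1/L2 = CE/B/- → run C
t=11: L0/L1/L2 = E/BC/- → run E
t=12: L0/L1/L2 = E/BC/- → run E
t=13: L0/L1/L2 = E/BC/- → run E
t=14: L0/L1/L2 = E/BC/- → run E
t=15: L0/L1/L2 = -/BCE/- → run B
t=16: L0/L1/L2 = -/BCE/- → run B
t=17: L0/L1/L2 = -/CE/- → run C
t=18: L0/L1/L2 = -/CE/- → run C
t=19: L0/L1/L2 = -/E/- → run E
t=20: L0/L1/L2 = -/E/- → run E
t=21: (idle)
t=22: (idle)
t=23: (idle)
t=24: (idle)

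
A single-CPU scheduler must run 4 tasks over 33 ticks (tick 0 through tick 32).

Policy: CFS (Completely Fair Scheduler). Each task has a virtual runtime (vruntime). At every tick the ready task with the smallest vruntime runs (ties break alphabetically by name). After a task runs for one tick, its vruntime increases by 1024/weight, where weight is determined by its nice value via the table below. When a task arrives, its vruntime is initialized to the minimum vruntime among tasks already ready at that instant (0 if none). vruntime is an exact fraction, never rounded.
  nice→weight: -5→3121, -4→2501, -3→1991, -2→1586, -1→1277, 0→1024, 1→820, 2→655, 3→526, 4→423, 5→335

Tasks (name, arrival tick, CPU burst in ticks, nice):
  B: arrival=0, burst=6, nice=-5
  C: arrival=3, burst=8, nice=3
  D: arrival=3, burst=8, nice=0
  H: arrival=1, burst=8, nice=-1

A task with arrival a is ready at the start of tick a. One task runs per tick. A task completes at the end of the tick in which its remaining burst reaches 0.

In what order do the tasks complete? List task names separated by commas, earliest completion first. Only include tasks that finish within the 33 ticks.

completion order = B, H, D, C

t=0: vr[B=0] → run B
t=1: vr[B=1024/3121 H=1024/3121] → run B
t=2: vr[B=2048/3121 H=1024/3121] → run H
t=3: vr[B=2048/3121 C=2048/3121 D=2048/3121 H=4503552/3985517] → run B
t=4: vr[B=3072/3121 C=2048/3121 D=2048/3121 H=4503552/3985517] → run C
t=5: vr[B=3072/3121 C=2136576/820823 D=2048/3121 H=4503552/3985517] → run D
t=6: vr[B=3072/3121 C=2136576/820823 D=5169/3121 H=4503552/3985517] → run B
t=7: vr[B=4096/3121 C=2136576/820823 D=5169/3121 H=4503552/3985517] → run H
t=8: vr[B=4096/3121 C=2136576/820823 D=5169/3121 H=7699456/3985517] → run B
t=9: vr[B=5120/3121 C=2136576/820823 D=5169/3121 H=7699456/3985517] → run B
t=10: vr[C=2136576/820823 D=5169/3121 H=7699456/3985517] → run D
t=11: vr[C=2136576/820823 D=8290/3121 H=7699456/3985517] → run H
t=12: vr[C=2136576/820823 D=8290/3121 H=10895360/3985517] → run C
t=13: vr[C=3734528/820823 D=8290/3121 H=10895360/3985517] → run D
t=14: vr[C=3734528/820823 D=11411/3121 H=10895360/3985517] → run H
t=15: vr[C=3734528/820823 D=11411/3121 H=14091264/3985517] → run H
t=16: vr[C=3734528/820823 D=11411/3121 H=17287168/3985517] → run D
t=17: vr[C=3734528/820823 D=14532/3121 H=17287168/3985517] → run H
t=18: vr[C=3734528/820823 D=14532/3121 H=20483072/3985517] → run C
t=19: vr[C=5332480/820823 D=14532/3121 H=20483072/3985517] → run D
t=20: vr[C=5332480/820823 D=17653/3121 H=20483072/3985517] → run H
t=21: vr[C=5332480/820823 D=17653/3121 H=23678976/3985517] → run D
t=22: vr[C=5332480/820823 D=20774/3121 H=23678976/3985517] → run H
t=23: vr[C=5332480/820823 D=20774/3121] → run C
t=24: vr[C=6930432/820823 D=20774/3121] → run D
t=25: vr[C=6930432/820823 D=23895/3121] → run D
t=26: vr[C=6930432/820823] → run C
t=27: vr[C=8528384/820823] → run C
t=28: vr[C=10126336/820823] → run C
t=29: vr[C=11724288/820823] → run C
t=30: (idle)
t=31: (idle)
t=32: (idle)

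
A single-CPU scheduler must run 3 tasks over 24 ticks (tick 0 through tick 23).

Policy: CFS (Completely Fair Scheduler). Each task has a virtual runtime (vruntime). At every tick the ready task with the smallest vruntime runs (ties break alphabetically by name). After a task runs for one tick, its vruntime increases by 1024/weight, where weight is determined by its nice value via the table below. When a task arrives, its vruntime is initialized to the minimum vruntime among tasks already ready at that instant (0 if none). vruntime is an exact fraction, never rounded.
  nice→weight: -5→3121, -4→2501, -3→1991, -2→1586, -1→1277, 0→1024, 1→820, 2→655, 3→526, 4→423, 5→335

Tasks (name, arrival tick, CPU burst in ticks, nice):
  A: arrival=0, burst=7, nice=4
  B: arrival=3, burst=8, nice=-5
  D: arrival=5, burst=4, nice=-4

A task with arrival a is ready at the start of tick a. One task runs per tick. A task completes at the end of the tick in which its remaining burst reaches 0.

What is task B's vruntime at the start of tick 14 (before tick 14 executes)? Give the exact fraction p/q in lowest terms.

vruntime(B, start of tick 14) = 4062208/440061

t=0: vr[A=0] → run A
t=1: vr[A=1024/423] → run A
t=2: vr[A=2048/423] → run A
t=3: vr[A=1024/141 B=1024/141] → run A
t=4: vr[A=4096/423 B=1024/141] → run B
t=5: vr[A=4096/423 B=3340288/440061 D=3340288/440061] → run B
t=6: vr[A=4096/423 B=3484672/440061 D=3340288/440061] → run D
t=7: vr[A=4096/423 B=3484672/440061 D=8804682752/1100592561] → run B
t=8: vr[A=4096/423 B=3629056/440061 D=8804682752/1100592561] → run D
t=9: vr[A=4096/423 B=3629056/440061 D=9255305216/1100592561] → run B
t=10: vr[A=4096/423 B=3773440/440061 D=9255305216/1100592561] → run D
t=11: vr[A=4096/423 B=3773440/440061 D=9705927680/1100592561] → run B
t=12: vr[A=4096/423 B=3917824/440061 D=9705927680/1100592561] → run D
t=13: vr[A=4096/423 B=3917824/440061] → run B
t=14: vr[A=4096/423 B=4062208/440061] → run B
t=15: vr[A=4096/423 B=4206592/440061] → run B
t=16: vr[A=4096/423] → run A
t=17: vr[A=5120/423] → run A
t=18: vr[A=2048/141] → run A
t=19: (idle)
t=20: (idle)
t=21: (idle)
t=22: (idle)
t=23: (idle)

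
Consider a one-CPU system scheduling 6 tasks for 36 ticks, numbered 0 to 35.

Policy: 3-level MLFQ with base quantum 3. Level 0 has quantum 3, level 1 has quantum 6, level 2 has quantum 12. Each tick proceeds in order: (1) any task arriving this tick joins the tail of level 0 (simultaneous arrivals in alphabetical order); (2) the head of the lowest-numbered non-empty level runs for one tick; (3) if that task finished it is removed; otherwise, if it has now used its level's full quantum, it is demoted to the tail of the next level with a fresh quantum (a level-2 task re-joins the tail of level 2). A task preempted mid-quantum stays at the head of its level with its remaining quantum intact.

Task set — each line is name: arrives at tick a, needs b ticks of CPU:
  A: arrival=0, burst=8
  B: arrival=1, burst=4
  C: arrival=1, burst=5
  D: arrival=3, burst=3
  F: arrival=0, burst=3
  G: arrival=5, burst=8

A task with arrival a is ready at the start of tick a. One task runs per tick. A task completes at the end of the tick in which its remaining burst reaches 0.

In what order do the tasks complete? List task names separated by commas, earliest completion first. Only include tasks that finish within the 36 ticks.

completion order = F, D, A, B, C, G

t=0: L0/L1/L2 = AF/-/- → run A
t=1: L0/L1/L2 = AFBC/-/- → run A
t=2: L0/L1/L2 = AFBC/-/- → run A
t=3: L0/L1/L2 = FBCD/A/- → run F
t=4: L0/L1/L2 = FBCD/A/- → run F
t=5: L0/L1/L2 = FBCDG/A/- → run F
t=6: L0/L1/L2 = BCDG/A/- → run B
t=7: L0/L1/L2 = BCDG/A/- → run B
t=8: L0/L1/L2 = BCDG/A/- → run B
t=9: L0/L1/L2 = CDG/AB/- → run C
t=10: L0/L1/L2 = CDG/AB/- → run C
t=11: L0/L1/L2 = CDG/AB/- → run C
t=12: L0/L1/L2 = DG/ABC/- → run D
t=13: L0/L1/L2 = DG/ABC/- → run D
t=14: L0/L1/L2 = DG/ABC/- → run D
t=15: L0/L1/L2 = G/ABC/- → run G
t=16: L0/L1/L2 = G/ABC/- → run G
t=17: L0/L1/L2 = G/ABC/- → run G
t=18: L0/L1/L2 = -/ABCG/- → run A
t=19: L0/L1/L2 = -/ABCG/- → run A
t=20: L0/L1/L2 = -/ABCG/- → run A
t=21: L0/L1/L2 = -/ABCG/- → run A
t=22: L0/L1/L2 = -/ABCG/- → run A
t=23: L0/L1/L2 = -/BCG/- → run B
t=24: L0/L1/L2 = -/CG/- → run C
t=25: L0/L1/L2 = -/CG/- → run C
t=26: L0/L1/L2 = -/G/- → run G
t=27: L0/L1/L2 = -/G/- → run G
t=28: L0/L1/L2 = -/G/- → run G
t=29: L0/L1/L2 = -/G/- → run G
t=30: L0/L1/L2 = -/G/- → run G
t=31: (idle)
t=32: (idle)
t=33: (idle)
t=34: (idle)
t=35: (idle)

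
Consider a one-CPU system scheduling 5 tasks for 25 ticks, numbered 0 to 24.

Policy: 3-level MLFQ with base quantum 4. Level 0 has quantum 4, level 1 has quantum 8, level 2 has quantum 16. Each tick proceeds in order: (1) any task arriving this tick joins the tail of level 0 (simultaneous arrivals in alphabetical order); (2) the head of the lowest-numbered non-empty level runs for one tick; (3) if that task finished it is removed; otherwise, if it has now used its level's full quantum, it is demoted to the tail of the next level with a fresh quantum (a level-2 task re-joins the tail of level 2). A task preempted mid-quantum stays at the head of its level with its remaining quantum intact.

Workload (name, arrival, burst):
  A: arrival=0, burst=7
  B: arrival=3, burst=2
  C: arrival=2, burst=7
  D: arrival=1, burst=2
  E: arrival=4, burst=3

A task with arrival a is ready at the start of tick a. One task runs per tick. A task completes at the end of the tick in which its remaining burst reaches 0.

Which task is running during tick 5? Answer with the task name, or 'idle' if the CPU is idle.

running at tick 5 = D

t=0: L0/L1/L2 = A/-/- → run A
t=1: L0/L1/L2 = AD/-/- → run A
t=2: L0/L1/L2 = ADC/-/- → run A
t=3: L0/L1/L2 = ADCB/-/- → run A
t=4: L0/L1/L2 = DCBE/A/- → run D
t=5: L0/L1/L2 = DCBE/A/- → run D
t=6: L0/L1/L2 = CBE/A/- → run C
t=7: L0/L1/L2 = CBE/A/- → run C
t=8: L0/L1/L2 = CBE/A/- → run C
t=9: L0/L1/L2 = CBE/A/- → run C
t=10: L0/L1/L2 = BE/AC/- → run B
t=11: L0/L1/L2 = BE/AC/- → run B
t=12: L0/L1/L2 = E/AC/- → run E
t=13: L0/L1/L2 = E/AC/- → run E
t=14: L0/L1/L2 = E/AC/- → run E
t=15: L0/L1/L2 = -/AC/- → run A
t=16: L0/L1/L2 = -/AC/- → run A
t=17: L0/L1/L2 = -/AC/- → run A
t=18: L0/L1/L2 = -/C/- → run C
t=19: L0/L1/L2 = -/C/- → run C
t=20: L0/L1/L2 = -/C/- → run C
t=21: (idle)
t=22: (idle)
t=23: (idle)
t=24: (idle)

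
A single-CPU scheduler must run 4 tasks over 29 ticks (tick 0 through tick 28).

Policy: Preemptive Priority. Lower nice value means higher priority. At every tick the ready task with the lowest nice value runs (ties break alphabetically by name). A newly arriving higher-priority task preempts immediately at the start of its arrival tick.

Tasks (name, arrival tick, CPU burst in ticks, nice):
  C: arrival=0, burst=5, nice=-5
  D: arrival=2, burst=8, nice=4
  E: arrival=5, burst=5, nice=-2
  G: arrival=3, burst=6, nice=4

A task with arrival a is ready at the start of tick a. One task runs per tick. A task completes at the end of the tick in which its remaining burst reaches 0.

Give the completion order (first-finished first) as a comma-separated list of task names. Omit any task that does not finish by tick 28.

t=0: ready={C} → run C
t=1: ready={C} → run C
t=2: ready={C,D} → run C
t=3: ready={C,D,G} → run C
t=4: ready={C,D,G} → run C
t=5: ready={D,E,G} → run E
t=6: ready={D,E,G} → run E
t=7: ready={D,E,G} → run E
t=8: ready={D,E,G} → run E
t=9: ready={D,E,G} → run E
t=10: ready={D,G} → run D
t=11: ready={D,G} → run D
t=12: ready={D,G} → run D
t=13: ready={D,G} → run D
t=14: ready={D,G} → run D
t=15: ready={D,G} → run D
t=16: ready={D,G} → run D
t=17: ready={D,G} → run D
t=18: ready={G} → run G
t=19: ready={G} → run G
t=20: ready={G} → run G
t=21: ready={G} → run G
t=22: ready={G} → run G
t=23: ready={G} → run G
t=24: (idle)
t=25: (idle)
t=26: (idle)
t=27: (idle)
t=28: (idle)

completion order = C, E, D, G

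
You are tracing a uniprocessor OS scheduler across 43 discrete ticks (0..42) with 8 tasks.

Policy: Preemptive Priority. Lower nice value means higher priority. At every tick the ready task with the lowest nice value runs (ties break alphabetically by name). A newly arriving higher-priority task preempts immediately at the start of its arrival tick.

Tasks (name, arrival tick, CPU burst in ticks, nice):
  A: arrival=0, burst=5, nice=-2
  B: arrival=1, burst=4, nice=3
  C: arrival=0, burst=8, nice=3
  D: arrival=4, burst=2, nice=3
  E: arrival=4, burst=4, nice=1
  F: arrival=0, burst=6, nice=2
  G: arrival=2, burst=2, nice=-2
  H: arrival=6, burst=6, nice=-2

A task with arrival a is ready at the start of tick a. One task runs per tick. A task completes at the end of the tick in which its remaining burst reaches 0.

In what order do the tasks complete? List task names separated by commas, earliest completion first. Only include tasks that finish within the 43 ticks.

completion order = A, G, H, E, F, B, C, D

t=0: ready={A,C,F} → run A
t=1: ready={A,B,C,F} → run A
t=2: ready={A,B,C,F,G} → run A
t=3: ready={A,B,C,F,G} → run A
t=4: ready={A,B,C,D,E,F,G} → run A
t=5: ready={B,C,D,E,F,G} → run G
t=6: ready={B,C,D,E,F,G,H} → run G
t=7: ready={B,C,D,E,F,H} → run H
t=8: ready={B,C,D,E,F,H} → run H
t=9: ready={B,C,D,E,F,H} → run H
t=10: ready={B,C,D,E,F,H} → run H
t=11: ready={B,C,D,E,F,H} → run H
t=12: ready={B,C,D,E,F,H} → run H
t=13: ready={B,C,D,E,F} → run E
t=14: ready={B,C,D,E,F} → run E
t=15: ready={B,C,D,E,F} → run E
t=16: ready={B,C,D,E,F} → run E
t=17: ready={B,C,D,F} → run F
t=18: ready={B,C,D,F} → run F
t=19: ready={B,C,D,F} → run F
t=20: ready={B,C,D,F} → run F
t=21: ready={B,C,D,F} → run F
t=22: ready={B,C,D,F} → run F
t=23: ready={B,C,D} → run B
t=24: ready={B,C,D} → run B
t=25: ready={B,C,D} → run B
t=26: ready={B,C,D} → run B
t=27: ready={C,D} → run C
t=28: ready={C,D} → run C
t=29: ready={C,D} → run C
t=30: ready={C,D} → run C
t=31: ready={C,D} → run C
t=32: ready={C,D} → run C
t=33: ready={C,D} → run C
t=34: ready={C,D} → run C
t=35: ready={D} → run D
t=36: ready={D} → run D
t=37: (idle)
t=38: (idle)
t=39: (idle)
t=40: (idle)
t=41: (idle)
t=42: (idle)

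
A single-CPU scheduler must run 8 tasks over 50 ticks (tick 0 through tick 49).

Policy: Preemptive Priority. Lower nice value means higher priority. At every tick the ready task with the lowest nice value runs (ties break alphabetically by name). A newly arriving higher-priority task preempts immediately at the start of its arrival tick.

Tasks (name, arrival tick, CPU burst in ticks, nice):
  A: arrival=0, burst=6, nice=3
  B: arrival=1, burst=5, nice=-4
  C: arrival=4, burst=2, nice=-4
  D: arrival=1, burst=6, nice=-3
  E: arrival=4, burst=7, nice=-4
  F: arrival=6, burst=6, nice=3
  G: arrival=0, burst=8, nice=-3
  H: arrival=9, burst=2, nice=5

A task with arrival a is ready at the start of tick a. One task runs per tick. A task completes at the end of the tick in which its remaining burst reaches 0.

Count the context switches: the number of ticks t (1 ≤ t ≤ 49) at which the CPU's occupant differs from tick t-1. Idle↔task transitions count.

t=0: ready={A,G} → run G
t=1: ready={A,B,D,G} → run B
t=2: ready={A,B,D,G} → run B
t=3: ready={A,B,D,G} → run B
t=4: ready={A,B,C,D,E,G} → run B
t=5: ready={A,B,C,D,E,G} → run B
t=6: ready={A,C,D,E,F,G} → run C
t=7: ready={A,C,D,E,F,G} → run C
t=8: ready={A,D,E,F,G} → run E
t=9: ready={A,D,E,F,G,H} → run E
t=10: ready={A,D,E,F,G,H} → run E
t=11: ready={A,D,E,F,G,H} → run E
t=12: ready={A,D,E,F,G,H} → run E
t=13: ready={A,D,E,F,G,H} → run E
t=14: ready={A,D,E,F,G,H} → run E
t=15: ready={A,D,F,G,H} → run D
t=16: ready={A,D,F,G,H} → run D
t=17: ready={A,D,F,G,H} → run D
t=18: ready={A,D,F,G,H} → run D
t=19: ready={A,D,F,G,H} → run D
t=20: ready={A,D,F,G,H} → run D
t=21: ready={A,F,G,H} → run G
t=22: ready={A,F,G,H} → run G
t=23: ready={A,F,G,H} → run G
t=24: ready={A,F,G,H} → run G
t=25: ready={A,F,G,H} → run G
t=26: ready={A,F,G,H} → run G
t=27: ready={A,F,G,H} → run G
t=28: ready={A,F,H} → run A
t=29: ready={A,F,H} → run A
t=30: ready={A,F,H} → run A
t=31: ready={A,F,H} → run A
t=32: ready={A,F,H} → run A
t=33: ready={A,F,H} → run A
t=34: ready={F,H} → run F
t=35: ready={F,H} → run F
t=36: ready={F,H} → run F
t=37: ready={F,H} → run F
t=38: ready={F,H} → run F
t=39: ready={F,H} → run F
t=40: ready={H} → run H
t=41: ready={H} → run H
t=42: (idle)
t=43: (idle)
t=44: (idle)
t=45: (idle)
t=46: (idle)
t=47: (idle)
t=48: (idle)
t=49: (idle)

context switches = 9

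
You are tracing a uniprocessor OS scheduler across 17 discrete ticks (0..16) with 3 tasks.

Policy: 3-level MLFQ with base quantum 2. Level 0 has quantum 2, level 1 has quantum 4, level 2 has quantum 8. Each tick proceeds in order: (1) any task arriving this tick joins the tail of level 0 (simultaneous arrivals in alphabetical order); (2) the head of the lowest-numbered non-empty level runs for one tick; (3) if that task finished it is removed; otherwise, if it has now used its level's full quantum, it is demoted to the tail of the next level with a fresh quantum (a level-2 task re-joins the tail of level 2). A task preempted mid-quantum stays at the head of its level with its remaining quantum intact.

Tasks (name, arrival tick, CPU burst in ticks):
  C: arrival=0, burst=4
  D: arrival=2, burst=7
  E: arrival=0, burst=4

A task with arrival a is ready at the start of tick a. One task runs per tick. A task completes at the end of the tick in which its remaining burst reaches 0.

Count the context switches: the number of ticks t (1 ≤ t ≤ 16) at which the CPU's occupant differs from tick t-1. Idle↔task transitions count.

context switches = 6

t=0: L0/L1/L2 = CE/-/- → run C
t=1: L0/L1/L2 = CE/-/- → run C
t=2: L0/L1/L2 = ED/C/- → run E
t=3: L0/L1/L2 = ED/C/- → run E
t=4: L0/L1/L2 = D/CE/- → run D
t=5: L0/L1/L2 = D/CE/- → run D
t=6: L0/L1/L2 = -/CED/- → run C
t=7: L0/L1/L2 = -/CED/- → run C
t=8: L0/L1/L2 = -/ED/- → run E
t=9: L0/L1/L2 = -/ED/- → run E
t=10: L0/L1/L2 = -/D/- → run D
t=11: L0/L1/L2 = -/D/- → run D
t=12: L0/L1/L2 = -/D/- → run D
t=13: L0/L1/L2 = -/D/- → run D
t=14: L0/L1/L2 = -/-/D → run D
t=15: (idle)
t=16: (idle)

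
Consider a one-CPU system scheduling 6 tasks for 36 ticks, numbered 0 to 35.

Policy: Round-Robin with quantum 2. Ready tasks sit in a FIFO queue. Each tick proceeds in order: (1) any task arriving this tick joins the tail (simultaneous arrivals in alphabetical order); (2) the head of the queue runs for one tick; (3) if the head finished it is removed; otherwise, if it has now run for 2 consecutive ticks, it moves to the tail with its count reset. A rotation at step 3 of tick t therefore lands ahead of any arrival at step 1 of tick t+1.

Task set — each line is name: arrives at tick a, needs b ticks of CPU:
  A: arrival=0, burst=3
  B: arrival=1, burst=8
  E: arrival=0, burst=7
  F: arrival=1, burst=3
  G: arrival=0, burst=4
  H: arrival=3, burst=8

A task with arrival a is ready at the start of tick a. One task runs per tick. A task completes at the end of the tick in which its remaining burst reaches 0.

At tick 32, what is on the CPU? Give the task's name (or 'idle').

t=0: queue=[A,E,G] q_used=0 → run A
t=1: queue=[A,E,G,B,F] q_used=1 → run A
t=2: queue=[E,G,B,F,A] q_used=0 → run E
t=3: queue=[E,G,B,F,A,H] q_used=1 → run E
t=4: queue=[G,B,F,A,H,E] q_used=0 → run G
t=5: queue=[G,B,F,A,H,E] q_used=1 → run G
t=6: queue=[B,F,A,H,E,G] q_used=0 → run B
t=7: queue=[B,F,A,H,E,G] q_used=1 → run B
t=8: queue=[F,A,H,E,G,B] q_used=0 → run F
t=9: queue=[F,A,H,E,G,B] q_used=1 → run F
t=10: queue=[A,H,E,G,B,F] q_used=0 → run A
t=11: queue=[H,E,G,B,F] q_used=0 → run H
t=12: queue=[H,E,G,B,F] q_used=1 → run H
t=13: queue=[E,G,B,F,H] q_used=0 → run E
t=14: queue=[E,G,B,F,H] q_used=1 → run E
t=15: queue=[G,B,F,H,E] q_used=0 → run G
t=16: queue=[G,B,F,H,E] q_used=1 → run G
t=17: queue=[B,F,H,E] q_used=0 → run B
t=18: queue=[B,F,H,E] q_used=1 → run B
t=19: queue=[F,H,E,B] q_used=0 → run F
t=20: queue=[H,E,B] q_used=0 → run H
t=21: queue=[H,E,B] q_used=1 → run H
t=22: queue=[E,B,H] q_used=0 → run E
t=23: queue=[E,B,H] q_used=1 → run E
t=24: queue=[B,H,E] q_used=0 → run B
t=25: queue=[B,H,E] q_used=1 → run B
t=26: queue=[H,E,B] q_used=0 → run H
t=27: queue=[H,E,B] q_used=1 → run H
t=28: queue=[E,B,H] q_used=0 → run E
t=29: queue=[B,H] q_used=0 → run B
t=30: queue=[B,H] q_used=1 → run B
t=31: queue=[H] q_used=0 → run H
t=32: queue=[H] q_used=1 → run H
t=33: (idle)
t=34: (idle)
t=35: (idle)

running at tick 32 = H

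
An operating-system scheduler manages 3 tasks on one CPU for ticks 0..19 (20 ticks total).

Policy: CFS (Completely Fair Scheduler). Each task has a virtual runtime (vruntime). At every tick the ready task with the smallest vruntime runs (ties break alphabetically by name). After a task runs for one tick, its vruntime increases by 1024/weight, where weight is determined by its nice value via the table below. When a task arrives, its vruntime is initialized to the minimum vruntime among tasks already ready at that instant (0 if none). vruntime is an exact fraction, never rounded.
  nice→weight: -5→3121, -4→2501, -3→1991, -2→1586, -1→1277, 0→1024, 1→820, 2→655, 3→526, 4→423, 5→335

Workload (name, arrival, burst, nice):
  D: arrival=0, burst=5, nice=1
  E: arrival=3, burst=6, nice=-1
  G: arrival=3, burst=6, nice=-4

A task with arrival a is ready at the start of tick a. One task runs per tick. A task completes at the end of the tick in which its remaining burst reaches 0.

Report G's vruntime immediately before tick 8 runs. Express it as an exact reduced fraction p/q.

vruntime(G, start of tick 8) = 57088/12505

t=0: vr[D=0] → run D
t=1: vr[D=256/205] → run D
t=2: vr[D=512/205] → run D
t=3: vr[D=768/205 E=768/205 G=768/205] → run D
t=4: vr[D=1024/205 E=768/205 G=768/205] → run E
t=5: vr[D=1024/205 E=1190656/261785 G=768/205] → run G
t=6: vr[D=1024/205 E=1190656/261785 G=51968/12505] → run G
t=7: vr[D=1024/205 E=1190656/261785 G=57088/12505] → run E
t=8: vr[D=1024/205 E=1400576/261785 G=57088/12505] → run G
t=9: vr[D=1024/205 E=1400576/261785 G=62208/12505] → run G
t=10: vr[D=1024/205 E=1400576/261785 G=67328/12505] → run D
t=11: vr[E=1400576/261785 G=67328/12505] → run E
t=12: vr[E=1610496/261785 G=67328/12505] → run G
t=13: vr[E=1610496/261785 G=72448/12505] → run G
t=14: vr[E=1610496/261785] → run E
t=15: vr[E=1820416/261785] → run E
t=16: vr[E=2030336/261785] → run E
t=17: (idle)
t=18: (idle)
t=19: (idle)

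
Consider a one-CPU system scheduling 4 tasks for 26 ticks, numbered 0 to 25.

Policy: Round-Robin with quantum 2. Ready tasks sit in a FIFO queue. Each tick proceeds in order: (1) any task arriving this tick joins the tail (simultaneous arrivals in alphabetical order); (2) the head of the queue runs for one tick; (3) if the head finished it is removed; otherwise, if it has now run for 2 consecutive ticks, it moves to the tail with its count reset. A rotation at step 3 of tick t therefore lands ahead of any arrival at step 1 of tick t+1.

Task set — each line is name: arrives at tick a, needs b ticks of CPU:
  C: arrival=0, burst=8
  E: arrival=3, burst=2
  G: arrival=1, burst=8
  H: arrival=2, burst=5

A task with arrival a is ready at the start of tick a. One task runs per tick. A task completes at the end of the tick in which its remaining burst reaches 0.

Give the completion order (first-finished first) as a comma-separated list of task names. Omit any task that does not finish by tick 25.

completion order = E, C, H, G

t=0: queue=[C] q_used=0 → run C
t=1: queue=[C,G] q_used=1 → run C
t=2: queue=[G,C,H] q_used=0 → run G
t=3: queue=[G,C,H,E] q_used=1 → run G
t=4: queue=[C,H,E,G] q_used=0 → run C
t=5: queue=[C,H,E,G] q_used=1 → run C
t=6: queue=[H,E,G,C] q_used=0 → run H
t=7: queue=[H,E,G,C] q_used=1 → run H
t=8: queue=[E,G,C,H] q_used=0 → run E
t=9: queue=[E,G,C,H] q_used=1 → run E
t=10: queue=[G,C,H] q_used=0 → run G
t=11: queue=[G,C,H] q_used=1 → run G
t=12: queue=[C,H,G] q_used=0 → run C
t=13: queue=[C,H,G] q_used=1 → run C
t=14: queue=[H,G,C] q_used=0 → run H
t=15: queue=[H,G,C] q_used=1 → run H
t=16: queue=[G,C,H] q_used=0 → run G
t=17: queue=[G,C,H] q_used=1 → run G
t=18: queue=[C,H,G] q_used=0 → run C
t=19: queue=[C,H,G] q_used=1 → run C
t=20: queue=[H,G] q_used=0 → run H
t=21: queue=[G] q_used=0 → run G
t=22: queue=[G] q_used=1 → run G
t=23: (idle)
t=24: (idle)
t=25: (idle)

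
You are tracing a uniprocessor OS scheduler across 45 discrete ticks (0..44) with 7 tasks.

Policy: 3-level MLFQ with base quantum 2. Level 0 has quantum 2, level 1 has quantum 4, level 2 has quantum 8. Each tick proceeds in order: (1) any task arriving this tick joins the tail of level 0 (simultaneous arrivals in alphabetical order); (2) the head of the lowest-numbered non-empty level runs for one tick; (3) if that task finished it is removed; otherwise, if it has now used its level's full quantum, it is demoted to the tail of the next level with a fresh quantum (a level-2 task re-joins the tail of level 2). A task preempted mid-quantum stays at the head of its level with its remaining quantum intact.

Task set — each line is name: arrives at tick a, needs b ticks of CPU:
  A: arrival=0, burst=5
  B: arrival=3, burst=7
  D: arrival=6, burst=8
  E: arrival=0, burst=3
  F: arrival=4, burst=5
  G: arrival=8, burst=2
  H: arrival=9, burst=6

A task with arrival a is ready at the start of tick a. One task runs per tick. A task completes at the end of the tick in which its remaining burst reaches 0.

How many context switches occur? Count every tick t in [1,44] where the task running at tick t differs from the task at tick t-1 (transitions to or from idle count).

context switches = 15

t=0: L0/L1/L2 = AE/-/- → run A
t=1: L0/L1/L2 = AE/-/- → run A
t=2: L0/L1/L2 = E/A/- → run E
t=3: L0/L1/L2 = EB/A/- → run E
t=4: L0/L1/L2 = BF/AE/- → run B
t=5: L0/L1/L2 = BF/AE/- → run B
t=6: L0/L1/L2 = FD/AEB/- → run F
t=7: L0/L1/L2 = FD/AEB/- → run F
t=8: L0/L1/L2 = DG/AEBF/- → run D
t=9: L0/L1/L2 = DGH/AEBF/- → run D
t=10: L0/L1/L2 = GH/AEBFD/- → run G
t=11: L0/L1/L2 = GH/AEBFD/- → run G
t=12: L0/L1/L2 = H/AEBFD/- → run H
t=13: L0/L1/L2 = H/AEBFD/- → run H
t=14: L0/L1/L2 = -/AEBFDH/- → run A
t=15: L0/L1/L2 = -/AEBFDH/- → run A
t=16: L0/L1/L2 = -/AEBFDH/- → run A
t=17: L0/L1/L2 = -/EBFDH/- → run E
t=18: L0/L1/L2 = -/BFDH/- → run B
t=19: L0/L1/L2 = -/BFDH/- → run B
t=20: L0/L1/L2 = -/BFDH/- → run B
t=21: L0/L1/L2 = -/BFDH/- → run B
t=22: L0/L1/L2 = -/FDH/B → run F
t=23: L0/L1/L2 = -/FDH/B → run F
t=24: L0/L1/L2 = -/FDH/B → run F
t=25: L0/L1/L2 = -/DH/B → run D
t=26: L0/L1/L2 = -/DH/B → run D
t=27: L0/L1/L2 = -/DH/B → run D
t=28: L0/L1/L2 = -/DH/B → run D
t=29: L0/L1/L2 = -/H/BD → run H
t=30: L0/L1/L2 = -/H/BD → run H
t=31: L0/L1/L2 = -/H/BD → run H
t=32: L0/L1/L2 = -/H/BD → run H
t=33: L0/L1/L2 = -/-/BD → run B
t=34: L0/L1/L2 = -/-/D → run D
t=35: L0/L1/L2 = -/-/D → run D
t=36: (idle)
t=37: (idle)
t=38: (idle)
t=39: (idle)
t=40: (idle)
t=41: (idle)
t=42: (idle)
t=43: (idle)
t=44: (idle)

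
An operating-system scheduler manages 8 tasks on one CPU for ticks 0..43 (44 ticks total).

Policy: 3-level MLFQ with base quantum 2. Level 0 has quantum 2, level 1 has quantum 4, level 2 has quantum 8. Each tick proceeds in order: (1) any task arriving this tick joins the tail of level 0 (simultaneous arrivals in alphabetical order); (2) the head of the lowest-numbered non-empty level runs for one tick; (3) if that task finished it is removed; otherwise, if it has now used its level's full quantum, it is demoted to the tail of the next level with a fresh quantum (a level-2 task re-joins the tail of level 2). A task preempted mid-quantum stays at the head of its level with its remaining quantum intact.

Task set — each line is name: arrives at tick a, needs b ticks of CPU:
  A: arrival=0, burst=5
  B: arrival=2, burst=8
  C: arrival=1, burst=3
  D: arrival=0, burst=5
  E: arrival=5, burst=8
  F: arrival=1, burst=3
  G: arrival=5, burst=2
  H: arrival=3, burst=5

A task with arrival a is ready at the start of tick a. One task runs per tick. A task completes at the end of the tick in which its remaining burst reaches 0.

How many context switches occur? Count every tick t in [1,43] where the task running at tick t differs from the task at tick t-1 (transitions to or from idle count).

t=0: L0/L1/L2 = AD/-/- → run A
t=1: L0/L1/L2 = ADCF/-/- → run A
t=2: L0/L1/L2 = DCFB/A/- → run D
t=3: L0/L1/L2 = DCFBH/A/- → run D
t=4: L0/L1/L2 = CFBH/AD/- → run C
t=5: L0/L1/L2 = CFBHEG/AD/- → run C
t=6: L0/L1/L2 = FBHEG/ADC/- → run F
t=7: L0/L1/L2 = FBHEG/ADC/- → run F
t=8: L0/L1/L2 = BHEG/ADCF/- → run B
t=9: L0/L1/L2 = BHEG/ADCF/- → run B
t=10: L0/L1/L2 = HEG/ADCFB/- → run H
t=11: L0/L1/L2 = HEG/ADCFB/- → run H
t=12: L0/L1/L2 = EG/ADCFBH/- → run E
t=13: L0/L1/L2 = EG/ADCFBH/- → run E
t=14: L0/L1/L2 = G/ADCFBHE/- → run G
t=15: L0/L1/L2 = G/ADCFBHE/- → run G
t=16: L0/L1/L2 = -/ADCFBHE/- → run A
t=17: L0/L1/L2 = -/ADCFBHE/- → run A
t=18: L0/L1/L2 = -/ADCFBHE/- → run A
t=19: L0/L1/L2 = -/DCFBHE/- → run D
t=20: L0/L1/L2 = -/DCFBHE/- → run D
t=21: L0/L1/L2 = -/DCFBHE/- → run D
t=22: L0/L1/L2 = -/CFBHE/- → run C
t=23: L0/L1/L2 = -/FBHE/- → run F
t=24: L0/L1/L2 = -/BHE/- → run B
t=25: L0/L1/L2 = -/BHE/- → run B
t=26: L0/L1/L2 = -/BHE/- → run B
t=27: L0/L1/L2 = -/BHE/- → run B
t=28: L0/L1/L2 = -/HE/B → run H
t=29: L0/L1/L2 = -/HE/B → run H
t=30: L0/L1/L2 = -/HE/B → run H
t=31: L0/L1/L2 = -/E/B → run E
t=32: L0/L1/L2 = -/E/B → run E
t=33: L0/L1/L2 = -/E/B → run E
t=34: L0/L1/L2 = -/E/B → run E
t=35: L0/L1/L2 = -/-/BE → run B
t=36: L0/L1/L2 = -/-/BE → run B
t=37: L0/L1/L2 = -/-/E → run E
t=38: L0/L1/L2 = -/-/E → run E
t=39: (idle)
t=40: (idle)
t=41: (idle)
t=42: (idle)
t=43: (idle)

context switches = 17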